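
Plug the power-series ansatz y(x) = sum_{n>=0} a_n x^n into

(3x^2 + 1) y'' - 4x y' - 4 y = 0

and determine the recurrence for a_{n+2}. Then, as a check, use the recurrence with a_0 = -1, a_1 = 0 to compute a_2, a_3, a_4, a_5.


Substitute y = sum_n a_n x^n.
(1 + 3 x^2) y'' contributes (n+2)(n+1) a_{n+2} + 3 n(n-1) a_n at x^n.
-4 x y'(x) contributes -4 n a_n at x^n.
-4 y(x) contributes -4 a_n at x^n.
Matching x^n: (n+2)(n+1) a_{n+2} + (3 n(n-1) - 4 n - 4) a_n = 0.
Thus a_{n+2} = (-3 n(n-1) + 4 n + 4) / ((n+1)(n+2)) * a_n.

Check with a_0 = -1, a_1 = 0 (apply the recurrence for n = 0, 1, 2, 3): a_0 = -1, a_1 = 0, a_2 = -2, a_3 = 0, a_4 = -1, a_5 = 0.

a_(n+2) = (-3 n(n-1) + 4 n + 4) / ((n+1)(n+2)) * a_n; check: a_0 = -1, a_1 = 0, a_2 = -2, a_3 = 0, a_4 = -1, a_5 = 0


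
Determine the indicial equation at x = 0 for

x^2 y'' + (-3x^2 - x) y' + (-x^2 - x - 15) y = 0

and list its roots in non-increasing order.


Divide by x^2 to reach normal form y'' + P_1(x) y' + P_2(x) y = 0 with P_1(x) = -3 - 1/x and P_2(x) = -1 - 1/x - 15/x^2.
x = 0 is a singular point because the y'-coefficient -3 - 1/x has a pole at x = 0 and the y-coefficient -1 - 1/x - 15/x^2 has a pole at x = 0.
It is a regular singular point because x P_1(x) = p(x) = -3x - 1 and x^2 P_2(x) = q(x) = -x^2 - x - 15 are polynomials, hence analytic at x = 0.
p(0) = -1,  q(0) = -15.
Indicial equation: r(r-1) + p(0) r + q(0) = 0, i.e. r^2 + (p(0) - 1) r + q(0) = 0, i.e. r^2 - 2 r - 15 = 0.
Discriminant: (-2)^2 - 4(-15) = 64, so r = (2 ± 8)/2.
Solving: r_1 = 5, r_2 = -3.

indicial: r^2 - 2 r - 15 = 0; roots r_1 = 5, r_2 = -3


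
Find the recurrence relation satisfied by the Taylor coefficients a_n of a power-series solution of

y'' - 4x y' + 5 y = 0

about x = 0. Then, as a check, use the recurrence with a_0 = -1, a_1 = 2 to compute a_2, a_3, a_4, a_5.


Substitute y = sum_n a_n x^n.
y''(x) has coefficient (n+2)(n+1) a_{n+2} at x^n;
-4 x y'(x) has coefficient -4 n a_n at x^n (shift);
5 y(x) has coefficient 5 a_n at x^n.
Matching x^n: (n+2)(n+1) a_{n+2} + (-4n + 5) a_n = 0.
Thus a_{n+2} = (4n - 5) / ((n+1)(n+2)) * a_n.

Check with a_0 = -1, a_1 = 2 (apply the recurrence for n = 0, 1, 2, 3): a_0 = -1, a_1 = 2, a_2 = 5/2, a_3 = -1/3, a_4 = 5/8, a_5 = -7/60.

a_(n+2) = (4n - 5) / ((n+1)(n+2)) * a_n; check: a_0 = -1, a_1 = 2, a_2 = 5/2, a_3 = -1/3, a_4 = 5/8, a_5 = -7/60


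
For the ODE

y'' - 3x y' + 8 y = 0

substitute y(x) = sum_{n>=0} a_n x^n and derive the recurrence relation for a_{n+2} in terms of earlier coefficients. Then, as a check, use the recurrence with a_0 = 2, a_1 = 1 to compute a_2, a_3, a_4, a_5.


Substitute y = sum_n a_n x^n.
y''(x) has coefficient (n+2)(n+1) a_{n+2} at x^n;
-3 x y'(x) has coefficient -3 n a_n at x^n (shift);
8 y(x) has coefficient 8 a_n at x^n.
Matching x^n: (n+2)(n+1) a_{n+2} + (-3n + 8) a_n = 0.
Thus a_{n+2} = (3n - 8) / ((n+1)(n+2)) * a_n.

Check with a_0 = 2, a_1 = 1 (apply the recurrence for n = 0, 1, 2, 3): a_0 = 2, a_1 = 1, a_2 = -8, a_3 = -5/6, a_4 = 4/3, a_5 = -1/24.

a_(n+2) = (3n - 8) / ((n+1)(n+2)) * a_n; check: a_0 = 2, a_1 = 1, a_2 = -8, a_3 = -5/6, a_4 = 4/3, a_5 = -1/24


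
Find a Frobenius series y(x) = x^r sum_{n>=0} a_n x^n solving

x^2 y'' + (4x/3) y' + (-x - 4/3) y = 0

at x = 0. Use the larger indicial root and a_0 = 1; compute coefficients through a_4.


Write in Frobenius form y'' + (p(x)/x) y' + (q(x)/x^2) y = 0:
  p(x) = 4/3,  q(x) = -x - 4/3.
Indicial equation: r(r-1) + (4/3) r + (-4/3) = 0 -> roots r_1 = 1, r_2 = -4/3.
Take r = r_1 = 1. Let y(x) = x^r sum_{n>=0} a_n x^n with a_0 = 1.
Substitute y = x^r sum a_n x^n and match x^{r+n}. The recurrence is
  D(n) a_n - 1 a_{n-1} = 0,  where D(n) = (r+n)(r+n-1) + (4/3)(r+n) + (-4/3).
  a_n = 1 / D(n) * a_{n-1}.
Since the indicial polynomial factors as (r - r_1)(r - r_2), D(n) = (r_1 + n - r_1)(r_1 + n - r_2) = n(n + 7/3).
Evaluating step by step (a_0 = 1):
  n = 1: D(1) = 1(1 + 7/3) = 10/3; numerator = 1(1) = 1; a_1 = (1)/(10/3) = 3/10
  n = 2: D(2) = 2(2 + 7/3) = 26/3; numerator = 1(3/10) = 3/10; a_2 = (3/10)/(26/3) = 9/260
  n = 3: D(3) = 3(3 + 7/3) = 16; numerator = 1(9/260) = 9/260; a_3 = (9/260)/(16) = 9/4160
  n = 4: D(4) = 4(4 + 7/3) = 76/3; numerator = 1(9/4160) = 9/4160; a_4 = (9/4160)/(76/3) = 27/316160

r = 1; a_0 = 1; a_1 = 3/10; a_2 = 9/260; a_3 = 9/4160; a_4 = 27/316160


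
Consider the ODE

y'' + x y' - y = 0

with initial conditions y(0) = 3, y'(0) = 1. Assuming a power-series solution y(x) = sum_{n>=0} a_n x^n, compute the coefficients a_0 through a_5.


Ansatz: y(x) = sum_{n>=0} a_n x^n, so y'(x) = sum_{n>=1} n a_n x^(n-1) and y''(x) = sum_{n>=2} n(n-1) a_n x^(n-2).
Substitute into P(x) y'' + Q(x) y' + R(x) y = 0 with P(x) = 1, Q(x) = x, R(x) = -1, and match powers of x.
Initial conditions: a_0 = 3, a_1 = 1.
Setting the coefficient of each power of x to zero and solving order by order (substituting the coefficients already found):
  x^0: 2 a_2 - a_0 = 0  ->  2 a_2 = a_0 = 3  ->  a_2 = 3/2
  x^1: 6 a_3 = 0  ->  a_3 = 0
  x^2: 12 a_4 + a_2 = 0  ->  12 a_4 = -a_2 = -3/2  ->  a_4 = -1/8
  x^3: 20 a_5 + 2 a_3 = 0  ->  20 a_5 = -2 a_3 = 0  ->  a_5 = 0
Truncated series: y(x) = 3 + x + (3/2) x^2 - (1/8) x^4 + O(x^6).

a_0 = 3; a_1 = 1; a_2 = 3/2; a_3 = 0; a_4 = -1/8; a_5 = 0


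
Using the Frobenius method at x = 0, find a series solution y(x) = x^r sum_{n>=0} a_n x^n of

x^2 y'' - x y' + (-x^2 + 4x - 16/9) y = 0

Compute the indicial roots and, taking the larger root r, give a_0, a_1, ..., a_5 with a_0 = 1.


Write in Frobenius form y'' + (p(x)/x) y' + (q(x)/x^2) y = 0:
  p(x) = -1,  q(x) = -x^2 + 4x - 16/9.
Indicial equation: r(r-1) + (-1) r + (-16/9) = 0 -> roots r_1 = 8/3, r_2 = -2/3.
Take r = r_1 = 8/3. Let y(x) = x^r sum_{n>=0} a_n x^n with a_0 = 1.
Substitute y = x^r sum a_n x^n and match x^{r+n}. The recurrence is
  D(n) a_n + 4 a_{n-1} - 1 a_{n-2} = 0,  where D(n) = (r+n)(r+n-1) + (-1)(r+n) + (-16/9).
  a_n = [-4 a_{n-1} + 1 a_{n-2}] / D(n).
Since the indicial polynomial factors as (r - r_1)(r - r_2), D(n) = (r_1 + n - r_1)(r_1 + n - r_2) = n(n + 10/3).
Evaluating step by step (a_0 = 1):
  n = 1: D(1) = 1(1 + 10/3) = 13/3; numerator = -4(1) = -4; a_1 = (-4)/(13/3) = -12/13
  n = 2: D(2) = 2(2 + 10/3) = 32/3; numerator = -4(-12/13) + 1(1) = 61/13; a_2 = (61/13)/(32/3) = 183/416
  n = 3: D(3) = 3(3 + 10/3) = 19; numerator = -4(183/416) + 1(-12/13) = -279/104; a_3 = (-279/104)/(19) = -279/1976
  n = 4: D(4) = 4(4 + 10/3) = 88/3; numerator = -4(-279/1976) + 1(183/416) = 7941/7904; a_4 = (7941/7904)/(88/3) = 23823/695552
  n = 5: D(5) = 5(5 + 10/3) = 125/3; numerator = -4(23823/695552) + 1(-279/1976) = -48375/173888; a_5 = (-48375/173888)/(125/3) = -1161/173888

r = 8/3; a_0 = 1; a_1 = -12/13; a_2 = 183/416; a_3 = -279/1976; a_4 = 23823/695552; a_5 = -1161/173888


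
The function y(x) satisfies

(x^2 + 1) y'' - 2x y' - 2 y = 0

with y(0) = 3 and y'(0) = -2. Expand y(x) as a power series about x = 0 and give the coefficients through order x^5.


Ansatz: y(x) = sum_{n>=0} a_n x^n, so y'(x) = sum_{n>=1} n a_n x^(n-1) and y''(x) = sum_{n>=2} n(n-1) a_n x^(n-2).
Substitute into P(x) y'' + Q(x) y' + R(x) y = 0 with P(x) = x^2 + 1, Q(x) = -2x, R(x) = -2, and match powers of x.
Initial conditions: a_0 = 3, a_1 = -2.
Setting the coefficient of each power of x to zero and solving order by order (substituting the coefficients already found):
  x^0: 2 a_2 - 2 a_0 = 0  ->  2 a_2 = 2 a_0 = 6  ->  a_2 = 3
  x^1: 6 a_3 - 4 a_1 = 0  ->  6 a_3 = 4 a_1 = -8  ->  a_3 = -4/3
  x^2: 12 a_4 - 4 a_2 = 0  ->  12 a_4 = 4 a_2 = 12  ->  a_4 = 1
  x^3: 20 a_5 - 2 a_3 = 0  ->  20 a_5 = 2 a_3 = -8/3  ->  a_5 = -2/15
Truncated series: y(x) = 3 - 2 x + 3 x^2 - (4/3) x^3 + x^4 - (2/15) x^5 + O(x^6).

a_0 = 3; a_1 = -2; a_2 = 3; a_3 = -4/3; a_4 = 1; a_5 = -2/15


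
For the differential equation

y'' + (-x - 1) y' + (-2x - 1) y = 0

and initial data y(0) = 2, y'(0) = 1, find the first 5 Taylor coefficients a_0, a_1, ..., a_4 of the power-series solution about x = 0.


Ansatz: y(x) = sum_{n>=0} a_n x^n, so y'(x) = sum_{n>=1} n a_n x^(n-1) and y''(x) = sum_{n>=2} n(n-1) a_n x^(n-2).
Substitute into P(x) y'' + Q(x) y' + R(x) y = 0 with P(x) = 1, Q(x) = -x - 1, R(x) = -2x - 1, and match powers of x.
Initial conditions: a_0 = 2, a_1 = 1.
Setting the coefficient of each power of x to zero and solving order by order (substituting the coefficients already found):
  x^0: 2 a_2 - a_1 - a_0 = 0  ->  2 a_2 = a_1 + a_0 = 3  ->  a_2 = 3/2
  x^1: 6 a_3 - 2 a_2 - 2 a_1 - 2 a_0 = 0  ->  6 a_3 = 2 a_2 + 2 a_1 + 2 a_0 = 9  ->  a_3 = 3/2
  x^2: 12 a_4 - 3 a_3 - 3 a_2 - 2 a_1 = 0  ->  12 a_4 = 3 a_3 + 3 a_2 + 2 a_1 = 11  ->  a_4 = 11/12
Truncated series: y(x) = 2 + x + (3/2) x^2 + (3/2) x^3 + (11/12) x^4 + O(x^5).

a_0 = 2; a_1 = 1; a_2 = 3/2; a_3 = 3/2; a_4 = 11/12


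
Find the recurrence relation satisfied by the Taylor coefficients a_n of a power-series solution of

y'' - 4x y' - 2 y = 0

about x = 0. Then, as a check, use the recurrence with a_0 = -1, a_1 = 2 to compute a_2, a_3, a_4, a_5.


Substitute y = sum_n a_n x^n.
y''(x) has coefficient (n+2)(n+1) a_{n+2} at x^n;
-4 x y'(x) has coefficient -4 n a_n at x^n (shift);
-2 y(x) has coefficient -2 a_n at x^n.
Matching x^n: (n+2)(n+1) a_{n+2} + (-4n - 2) a_n = 0.
Thus a_{n+2} = (4n + 2) / ((n+1)(n+2)) * a_n.

Check with a_0 = -1, a_1 = 2 (apply the recurrence for n = 0, 1, 2, 3): a_0 = -1, a_1 = 2, a_2 = -1, a_3 = 2, a_4 = -5/6, a_5 = 7/5.

a_(n+2) = (4n + 2) / ((n+1)(n+2)) * a_n; check: a_0 = -1, a_1 = 2, a_2 = -1, a_3 = 2, a_4 = -5/6, a_5 = 7/5


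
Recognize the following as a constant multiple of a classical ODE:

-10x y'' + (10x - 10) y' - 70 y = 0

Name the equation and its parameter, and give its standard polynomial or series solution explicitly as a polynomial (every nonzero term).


All three coefficients share the factor -10; dividing through by -10 gives  x y'' + (1 - x) y' + 7 y = 0.
This matches the Laguerre equation x y'' + (1 - x) y' + n y = 0 with n = 7; the polynomial solution is L_7(x).
With y = sum_k a_k x^k, matching x^k gives (k+1)k a_{k+1} + (k+1) a_{k+1} - k a_k + n a_k = 0, i.e. (k+1)^2 a_{k+1} = (k - n) a_k = (k - 7) a_k. The right side vanishes at k = 7, so the series terminates at degree 7.
Standard normalization L_n(0) = 1 gives a_0 = 1. Work upward with a_{k+1} = (k - 7) a_k / (k+1)^2:
  a_1 = (0 - 7)(1) / 1^2 = -7/1 = -7
  a_2 = (1 - 7)(-7) / 2^2 = 42/4 = 21/2
  a_3 = (2 - 7)(21/2) / 3^2 = (-105/2)/9 = -35/6
  a_4 = (3 - 7)(-35/6) / 4^2 = (70/3)/16 = 35/24
  a_5 = (4 - 7)(35/24) / 5^2 = (-35/8)/25 = -7/40
  a_6 = (5 - 7)(-7/40) / 6^2 = (7/20)/36 = 7/720
  a_7 = (6 - 7)(7/720) / 7^2 = (-7/720)/49 = -1/5040
Hence L_7(x) = -x^7/5040 + 7 x^6/720 - 7 x^5/40 + 35 x^4/24 - 35 x^3/6 + 21 x^2/2 - 7 x + 1.

L_7(x); series = -x^7/5040 + 7 x^6/720 - 7 x^5/40 + 35 x^4/24 - 35 x^3/6 + 21 x^2/2 - 7 x + 1


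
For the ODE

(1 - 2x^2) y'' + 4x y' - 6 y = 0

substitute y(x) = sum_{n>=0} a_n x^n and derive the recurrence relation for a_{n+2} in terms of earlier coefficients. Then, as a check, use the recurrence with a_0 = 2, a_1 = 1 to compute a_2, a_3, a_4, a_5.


Substitute y = sum_n a_n x^n.
(1 - 2 x^2) y'' contributes (n+2)(n+1) a_{n+2} - 2 n(n-1) a_n at x^n.
4 x y'(x) contributes 4 n a_n at x^n.
-6 y(x) contributes -6 a_n at x^n.
Matching x^n: (n+2)(n+1) a_{n+2} + (-2 n(n-1) + 4 n - 6) a_n = 0.
Thus a_{n+2} = (2 n(n-1) - 4 n + 6) / ((n+1)(n+2)) * a_n.

Check with a_0 = 2, a_1 = 1 (apply the recurrence for n = 0, 1, 2, 3): a_0 = 2, a_1 = 1, a_2 = 6, a_3 = 1/3, a_4 = 1, a_5 = 1/10.

a_(n+2) = (2 n(n-1) - 4 n + 6) / ((n+1)(n+2)) * a_n; check: a_0 = 2, a_1 = 1, a_2 = 6, a_3 = 1/3, a_4 = 1, a_5 = 1/10


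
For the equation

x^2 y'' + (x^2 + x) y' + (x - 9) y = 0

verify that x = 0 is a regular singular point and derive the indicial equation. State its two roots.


Divide by x^2 to reach normal form y'' + P_1(x) y' + P_2(x) y = 0 with P_1(x) = 1 + 1/x and P_2(x) = 1/x - 9/x^2.
x = 0 is a singular point because the y'-coefficient 1 + 1/x has a pole at x = 0 and the y-coefficient 1/x - 9/x^2 has a pole at x = 0.
It is a regular singular point because x P_1(x) = p(x) = x + 1 and x^2 P_2(x) = q(x) = x - 9 are polynomials, hence analytic at x = 0.
p(0) = 1,  q(0) = -9.
Indicial equation: r(r-1) + p(0) r + q(0) = 0, i.e. r^2 + (p(0) - 1) r + q(0) = 0, i.e. r^2 - 9 = 0.
Discriminant: (0)^2 - 4(-9) = 36, so r = (0 ± 6)/2.
Solving: r_1 = 3, r_2 = -3.

indicial: r^2 - 9 = 0; roots r_1 = 3, r_2 = -3


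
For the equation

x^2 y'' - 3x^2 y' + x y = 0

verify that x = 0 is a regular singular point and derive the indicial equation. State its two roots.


Divide by x^2 to reach normal form y'' + P_1(x) y' + P_2(x) y = 0 with P_1(x) = -3 and P_2(x) = 1/x.
x = 0 is a singular point because the y-coefficient 1/x has a pole at x = 0.
It is a regular singular point because x P_1(x) = p(x) = -3x and x^2 P_2(x) = q(x) = x are polynomials, hence analytic at x = 0.
p(0) = 0,  q(0) = 0.
Indicial equation: r(r-1) + p(0) r + q(0) = 0, i.e. r^2 + (p(0) - 1) r + q(0) = 0, i.e. r^2 - 1 r = 0.
Discriminant: (-1)^2 - 4(0) = 1, so r = (1 ± 1)/2.
Solving: r_1 = 1, r_2 = 0.

indicial: r^2 - 1 r = 0; roots r_1 = 1, r_2 = 0


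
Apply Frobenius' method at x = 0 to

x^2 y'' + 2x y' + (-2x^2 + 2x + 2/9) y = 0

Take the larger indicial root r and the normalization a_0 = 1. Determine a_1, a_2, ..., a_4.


Write in Frobenius form y'' + (p(x)/x) y' + (q(x)/x^2) y = 0:
  p(x) = 2,  q(x) = -2x^2 + 2x + 2/9.
Indicial equation: r(r-1) + (2) r + (2/9) = 0 -> roots r_1 = -1/3, r_2 = -2/3.
Take r = r_1 = -1/3. Let y(x) = x^r sum_{n>=0} a_n x^n with a_0 = 1.
Substitute y = x^r sum a_n x^n and match x^{r+n}. The recurrence is
  D(n) a_n + 2 a_{n-1} - 2 a_{n-2} = 0,  where D(n) = (r+n)(r+n-1) + (2)(r+n) + (2/9).
  a_n = [-2 a_{n-1} + 2 a_{n-2}] / D(n).
Since the indicial polynomial factors as (r - r_1)(r - r_2), D(n) = (r_1 + n - r_1)(r_1 + n - r_2) = n(n + 1/3).
Evaluating step by step (a_0 = 1):
  n = 1: D(1) = 1(1 + 1/3) = 4/3; numerator = -2(1) = -2; a_1 = (-2)/(4/3) = -3/2
  n = 2: D(2) = 2(2 + 1/3) = 14/3; numerator = -2(-3/2) + 2(1) = 5; a_2 = (5)/(14/3) = 15/14
  n = 3: D(3) = 3(3 + 1/3) = 10; numerator = -2(15/14) + 2(-3/2) = -36/7; a_3 = (-36/7)/(10) = -18/35
  n = 4: D(4) = 4(4 + 1/3) = 52/3; numerator = -2(-18/35) + 2(15/14) = 111/35; a_4 = (111/35)/(52/3) = 333/1820

r = -1/3; a_0 = 1; a_1 = -3/2; a_2 = 15/14; a_3 = -18/35; a_4 = 333/1820


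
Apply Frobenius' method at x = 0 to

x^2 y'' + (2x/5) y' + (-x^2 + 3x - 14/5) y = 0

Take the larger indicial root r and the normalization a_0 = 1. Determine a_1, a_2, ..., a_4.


Write in Frobenius form y'' + (p(x)/x) y' + (q(x)/x^2) y = 0:
  p(x) = 2/5,  q(x) = -x^2 + 3x - 14/5.
Indicial equation: r(r-1) + (2/5) r + (-14/5) = 0 -> roots r_1 = 2, r_2 = -7/5.
Take r = r_1 = 2. Let y(x) = x^r sum_{n>=0} a_n x^n with a_0 = 1.
Substitute y = x^r sum a_n x^n and match x^{r+n}. The recurrence is
  D(n) a_n + 3 a_{n-1} - 1 a_{n-2} = 0,  where D(n) = (r+n)(r+n-1) + (2/5)(r+n) + (-14/5).
  a_n = [-3 a_{n-1} + 1 a_{n-2}] / D(n).
Since the indicial polynomial factors as (r - r_1)(r - r_2), D(n) = (r_1 + n - r_1)(r_1 + n - r_2) = n(n + 17/5).
Evaluating step by step (a_0 = 1):
  n = 1: D(1) = 1(1 + 17/5) = 22/5; numerator = -3(1) = -3; a_1 = (-3)/(22/5) = -15/22
  n = 2: D(2) = 2(2 + 17/5) = 54/5; numerator = -3(-15/22) + 1(1) = 67/22; a_2 = (67/22)/(54/5) = 335/1188
  n = 3: D(3) = 3(3 + 17/5) = 96/5; numerator = -3(335/1188) + 1(-15/22) = -55/36; a_3 = (-55/36)/(96/5) = -275/3456
  n = 4: D(4) = 4(4 + 17/5) = 148/5; numerator = -3(-275/3456) + 1(335/1188) = 19795/38016; a_4 = (19795/38016)/(148/5) = 2675/152064

r = 2; a_0 = 1; a_1 = -15/22; a_2 = 335/1188; a_3 = -275/3456; a_4 = 2675/152064


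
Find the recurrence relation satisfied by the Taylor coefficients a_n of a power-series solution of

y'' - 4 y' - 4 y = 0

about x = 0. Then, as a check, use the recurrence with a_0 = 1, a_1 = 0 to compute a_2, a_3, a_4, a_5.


Substitute y = sum_n a_n x^n.
y''(x) has coefficient (n+2)(n+1) a_{n+2} at x^n;
-4 y'(x) has coefficient -4 (n+1) a_{n+1} at x^n;
-4 y(x) has coefficient -4 a_n at x^n.
Matching x^n: (n+2)(n+1) a_{n+2} - 4 (n+1) a_{n+1} - 4 a_n = 0.
Thus a_{n+2} = [4 (n+1) a_{n+1} + 4 a_n] / ((n+1)(n+2)).

Check with a_0 = 1, a_1 = 0 (apply the recurrence for n = 0, 1, 2, 3): a_0 = 1, a_1 = 0, a_2 = 2, a_3 = 8/3, a_4 = 10/3, a_5 = 16/5.

a_(n+2) = [4 (n+1) a_(n+1) + 4 a_n] / ((n+1)(n+2)); check: a_0 = 1, a_1 = 0, a_2 = 2, a_3 = 8/3, a_4 = 10/3, a_5 = 16/5


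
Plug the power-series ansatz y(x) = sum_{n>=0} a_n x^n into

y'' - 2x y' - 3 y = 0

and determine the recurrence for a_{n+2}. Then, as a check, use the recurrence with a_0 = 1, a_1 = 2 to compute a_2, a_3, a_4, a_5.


Substitute y = sum_n a_n x^n.
y''(x) has coefficient (n+2)(n+1) a_{n+2} at x^n;
-2 x y'(x) has coefficient -2 n a_n at x^n (shift);
-3 y(x) has coefficient -3 a_n at x^n.
Matching x^n: (n+2)(n+1) a_{n+2} + (-2n - 3) a_n = 0.
Thus a_{n+2} = (2n + 3) / ((n+1)(n+2)) * a_n.

Check with a_0 = 1, a_1 = 2 (apply the recurrence for n = 0, 1, 2, 3): a_0 = 1, a_1 = 2, a_2 = 3/2, a_3 = 5/3, a_4 = 7/8, a_5 = 3/4.

a_(n+2) = (2n + 3) / ((n+1)(n+2)) * a_n; check: a_0 = 1, a_1 = 2, a_2 = 3/2, a_3 = 5/3, a_4 = 7/8, a_5 = 3/4


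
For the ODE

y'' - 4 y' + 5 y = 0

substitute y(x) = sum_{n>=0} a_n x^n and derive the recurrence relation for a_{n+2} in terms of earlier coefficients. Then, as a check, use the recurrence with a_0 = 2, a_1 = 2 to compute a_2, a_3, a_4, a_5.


Substitute y = sum_n a_n x^n.
y''(x) has coefficient (n+2)(n+1) a_{n+2} at x^n;
-4 y'(x) has coefficient -4 (n+1) a_{n+1} at x^n;
5 y(x) has coefficient 5 a_n at x^n.
Matching x^n: (n+2)(n+1) a_{n+2} - 4 (n+1) a_{n+1} + 5 a_n = 0.
Thus a_{n+2} = [4 (n+1) a_{n+1} - 5 a_n] / ((n+1)(n+2)).

Check with a_0 = 2, a_1 = 2 (apply the recurrence for n = 0, 1, 2, 3): a_0 = 2, a_1 = 2, a_2 = -1, a_3 = -3, a_4 = -31/12, a_5 = -79/60.

a_(n+2) = [4 (n+1) a_(n+1) - 5 a_n] / ((n+1)(n+2)); check: a_0 = 2, a_1 = 2, a_2 = -1, a_3 = -3, a_4 = -31/12, a_5 = -79/60


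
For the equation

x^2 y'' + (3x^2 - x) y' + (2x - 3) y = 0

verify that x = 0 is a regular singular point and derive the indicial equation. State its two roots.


Divide by x^2 to reach normal form y'' + P_1(x) y' + P_2(x) y = 0 with P_1(x) = 3 - 1/x and P_2(x) = 2/x - 3/x^2.
x = 0 is a singular point because the y'-coefficient 3 - 1/x has a pole at x = 0 and the y-coefficient 2/x - 3/x^2 has a pole at x = 0.
It is a regular singular point because x P_1(x) = p(x) = 3x - 1 and x^2 P_2(x) = q(x) = 2x - 3 are polynomials, hence analytic at x = 0.
p(0) = -1,  q(0) = -3.
Indicial equation: r(r-1) + p(0) r + q(0) = 0, i.e. r^2 + (p(0) - 1) r + q(0) = 0, i.e. r^2 - 2 r - 3 = 0.
Discriminant: (-2)^2 - 4(-3) = 16, so r = (2 ± 4)/2.
Solving: r_1 = 3, r_2 = -1.

indicial: r^2 - 2 r - 3 = 0; roots r_1 = 3, r_2 = -1


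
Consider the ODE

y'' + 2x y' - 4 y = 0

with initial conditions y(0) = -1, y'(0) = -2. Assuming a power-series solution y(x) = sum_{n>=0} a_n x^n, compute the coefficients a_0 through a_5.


Ansatz: y(x) = sum_{n>=0} a_n x^n, so y'(x) = sum_{n>=1} n a_n x^(n-1) and y''(x) = sum_{n>=2} n(n-1) a_n x^(n-2).
Substitute into P(x) y'' + Q(x) y' + R(x) y = 0 with P(x) = 1, Q(x) = 2x, R(x) = -4, and match powers of x.
Initial conditions: a_0 = -1, a_1 = -2.
Setting the coefficient of each power of x to zero and solving order by order (substituting the coefficients already found):
  x^0: 2 a_2 - 4 a_0 = 0  ->  2 a_2 = 4 a_0 = -4  ->  a_2 = -2
  x^1: 6 a_3 - 2 a_1 = 0  ->  6 a_3 = 2 a_1 = -4  ->  a_3 = -2/3
  x^2: 12 a_4 = 0  ->  a_4 = 0
  x^3: 20 a_5 + 2 a_3 = 0  ->  20 a_5 = -2 a_3 = 4/3  ->  a_5 = 1/15
Truncated series: y(x) = -1 - 2 x - 2 x^2 - (2/3) x^3 + (1/15) x^5 + O(x^6).

a_0 = -1; a_1 = -2; a_2 = -2; a_3 = -2/3; a_4 = 0; a_5 = 1/15


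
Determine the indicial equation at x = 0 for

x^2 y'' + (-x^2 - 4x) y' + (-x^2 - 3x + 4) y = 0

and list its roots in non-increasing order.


Divide by x^2 to reach normal form y'' + P_1(x) y' + P_2(x) y = 0 with P_1(x) = -1 - 4/x and P_2(x) = -1 - 3/x + 4/x^2.
x = 0 is a singular point because the y'-coefficient -1 - 4/x has a pole at x = 0 and the y-coefficient -1 - 3/x + 4/x^2 has a pole at x = 0.
It is a regular singular point because x P_1(x) = p(x) = -x - 4 and x^2 P_2(x) = q(x) = -x^2 - 3x + 4 are polynomials, hence analytic at x = 0.
p(0) = -4,  q(0) = 4.
Indicial equation: r(r-1) + p(0) r + q(0) = 0, i.e. r^2 + (p(0) - 1) r + q(0) = 0, i.e. r^2 - 5 r + 4 = 0.
Discriminant: (-5)^2 - 4(4) = 9, so r = (5 ± 3)/2.
Solving: r_1 = 4, r_2 = 1.

indicial: r^2 - 5 r + 4 = 0; roots r_1 = 4, r_2 = 1


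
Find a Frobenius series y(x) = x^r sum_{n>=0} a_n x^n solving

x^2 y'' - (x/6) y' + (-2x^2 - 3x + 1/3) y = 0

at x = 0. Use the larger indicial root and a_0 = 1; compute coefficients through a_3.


Write in Frobenius form y'' + (p(x)/x) y' + (q(x)/x^2) y = 0:
  p(x) = -1/6,  q(x) = -2x^2 - 3x + 1/3.
Indicial equation: r(r-1) + (-1/6) r + (1/3) = 0 -> roots r_1 = 2/3, r_2 = 1/2.
Take r = r_1 = 2/3. Let y(x) = x^r sum_{n>=0} a_n x^n with a_0 = 1.
Substitute y = x^r sum a_n x^n and match x^{r+n}. The recurrence is
  D(n) a_n - 3 a_{n-1} - 2 a_{n-2} = 0,  where D(n) = (r+n)(r+n-1) + (-1/6)(r+n) + (1/3).
  a_n = [3 a_{n-1} + 2 a_{n-2}] / D(n).
Since the indicial polynomial factors as (r - r_1)(r - r_2), D(n) = (r_1 + n - r_1)(r_1 + n - r_2) = n(n + 1/6).
Evaluating step by step (a_0 = 1):
  n = 1: D(1) = 1(1 + 1/6) = 7/6; numerator = 3(1) = 3; a_1 = (3)/(7/6) = 18/7
  n = 2: D(2) = 2(2 + 1/6) = 13/3; numerator = 3(18/7) + 2(1) = 68/7; a_2 = (68/7)/(13/3) = 204/91
  n = 3: D(3) = 3(3 + 1/6) = 19/2; numerator = 3(204/91) + 2(18/7) = 1080/91; a_3 = (1080/91)/(19/2) = 2160/1729

r = 2/3; a_0 = 1; a_1 = 18/7; a_2 = 204/91; a_3 = 2160/1729


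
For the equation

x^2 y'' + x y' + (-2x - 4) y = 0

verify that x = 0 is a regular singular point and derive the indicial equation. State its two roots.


Divide by x^2 to reach normal form y'' + P_1(x) y' + P_2(x) y = 0 with P_1(x) = 1/x and P_2(x) = -2/x - 4/x^2.
x = 0 is a singular point because the y'-coefficient 1/x has a pole at x = 0 and the y-coefficient -2/x - 4/x^2 has a pole at x = 0.
It is a regular singular point because x P_1(x) = p(x) = 1 and x^2 P_2(x) = q(x) = -2x - 4 are polynomials, hence analytic at x = 0.
p(0) = 1,  q(0) = -4.
Indicial equation: r(r-1) + p(0) r + q(0) = 0, i.e. r^2 + (p(0) - 1) r + q(0) = 0, i.e. r^2 - 4 = 0.
Discriminant: (0)^2 - 4(-4) = 16, so r = (0 ± 4)/2.
Solving: r_1 = 2, r_2 = -2.

indicial: r^2 - 4 = 0; roots r_1 = 2, r_2 = -2


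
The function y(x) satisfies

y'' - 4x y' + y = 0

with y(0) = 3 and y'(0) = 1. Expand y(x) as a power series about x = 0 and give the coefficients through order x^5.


Ansatz: y(x) = sum_{n>=0} a_n x^n, so y'(x) = sum_{n>=1} n a_n x^(n-1) and y''(x) = sum_{n>=2} n(n-1) a_n x^(n-2).
Substitute into P(x) y'' + Q(x) y' + R(x) y = 0 with P(x) = 1, Q(x) = -4x, R(x) = 1, and match powers of x.
Initial conditions: a_0 = 3, a_1 = 1.
Setting the coefficient of each power of x to zero and solving order by order (substituting the coefficients already found):
  x^0: 2 a_2 + a_0 = 0  ->  2 a_2 = -a_0 = -3  ->  a_2 = -3/2
  x^1: 6 a_3 - 3 a_1 = 0  ->  6 a_3 = 3 a_1 = 3  ->  a_3 = 1/2
  x^2: 12 a_4 - 7 a_2 = 0  ->  12 a_4 = 7 a_2 = -21/2  ->  a_4 = -7/8
  x^3: 20 a_5 - 11 a_3 = 0  ->  20 a_5 = 11 a_3 = 11/2  ->  a_5 = 11/40
Truncated series: y(x) = 3 + x - (3/2) x^2 + (1/2) x^3 - (7/8) x^4 + (11/40) x^5 + O(x^6).

a_0 = 3; a_1 = 1; a_2 = -3/2; a_3 = 1/2; a_4 = -7/8; a_5 = 11/40


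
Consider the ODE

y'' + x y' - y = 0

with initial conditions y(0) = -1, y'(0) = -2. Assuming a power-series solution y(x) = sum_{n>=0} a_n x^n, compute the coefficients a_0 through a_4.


Ansatz: y(x) = sum_{n>=0} a_n x^n, so y'(x) = sum_{n>=1} n a_n x^(n-1) and y''(x) = sum_{n>=2} n(n-1) a_n x^(n-2).
Substitute into P(x) y'' + Q(x) y' + R(x) y = 0 with P(x) = 1, Q(x) = x, R(x) = -1, and match powers of x.
Initial conditions: a_0 = -1, a_1 = -2.
Setting the coefficient of each power of x to zero and solving order by order (substituting the coefficients already found):
  x^0: 2 a_2 - a_0 = 0  ->  2 a_2 = a_0 = -1  ->  a_2 = -1/2
  x^1: 6 a_3 = 0  ->  a_3 = 0
  x^2: 12 a_4 + a_2 = 0  ->  12 a_4 = -a_2 = 1/2  ->  a_4 = 1/24
Truncated series: y(x) = -1 - 2 x - (1/2) x^2 + (1/24) x^4 + O(x^5).

a_0 = -1; a_1 = -2; a_2 = -1/2; a_3 = 0; a_4 = 1/24


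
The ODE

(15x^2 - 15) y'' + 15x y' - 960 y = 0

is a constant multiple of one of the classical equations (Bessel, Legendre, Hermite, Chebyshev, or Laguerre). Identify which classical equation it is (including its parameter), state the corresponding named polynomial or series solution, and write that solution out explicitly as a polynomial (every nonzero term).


All three coefficients share the factor -15; dividing through by -15 gives  (1 - x^2) y'' - x y' + 64 y = 0.
This matches the Chebyshev equation (1 - x^2) y'' - x y' + n^2 y = 0 (note the -x y' term, not -2x y') with n^2 = 64, so n = 8; the polynomial solution is T_8(x).
With y = sum_k a_k x^k, matching x^k gives (k+2)(k+1) a_{k+2} = (k^2 - n^2) a_k = (k - 8)(k + 8) a_k. The right side vanishes at k = 8, so the series with the parity of 8 terminates at degree 8.
Standard normalization: leading coefficient of T_n is 2^(n-1), so a_8 = 2^7 = 128. Work downward with a_k = (k+1)(k+2) a_{k+2} / ((k - 8)(k + 8)):
  a_6 = (7)(8)(128) / ((6 - 8)(6 + 8)) = 7168/(-28) = -256
  a_4 = (5)(6)(-256) / ((4 - 8)(4 + 8)) = -7680/(-48) = 160
  a_2 = (3)(4)(160) / ((2 - 8)(2 + 8)) = 1920/(-60) = -32
  a_0 = (1)(2)(-32) / ((0 - 8)(0 + 8)) = -64/(-64) = 1
Hence T_8(x) = 128 x^8 - 256 x^6 + 160 x^4 - 32 x^2 + 1.

T_8(x); series = 128 x^8 - 256 x^6 + 160 x^4 - 32 x^2 + 1


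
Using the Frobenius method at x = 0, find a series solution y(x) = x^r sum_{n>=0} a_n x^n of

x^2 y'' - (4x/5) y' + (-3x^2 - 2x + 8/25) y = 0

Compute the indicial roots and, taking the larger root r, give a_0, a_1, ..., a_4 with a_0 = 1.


Write in Frobenius form y'' + (p(x)/x) y' + (q(x)/x^2) y = 0:
  p(x) = -4/5,  q(x) = -3x^2 - 2x + 8/25.
Indicial equation: r(r-1) + (-4/5) r + (8/25) = 0 -> roots r_1 = 8/5, r_2 = 1/5.
Take r = r_1 = 8/5. Let y(x) = x^r sum_{n>=0} a_n x^n with a_0 = 1.
Substitute y = x^r sum a_n x^n and match x^{r+n}. The recurrence is
  D(n) a_n - 2 a_{n-1} - 3 a_{n-2} = 0,  where D(n) = (r+n)(r+n-1) + (-4/5)(r+n) + (8/25).
  a_n = [2 a_{n-1} + 3 a_{n-2}] / D(n).
Since the indicial polynomial factors as (r - r_1)(r - r_2), D(n) = (r_1 + n - r_1)(r_1 + n - r_2) = n(n + 7/5).
Evaluating step by step (a_0 = 1):
  n = 1: D(1) = 1(1 + 7/5) = 12/5; numerator = 2(1) = 2; a_1 = (2)/(12/5) = 5/6
  n = 2: D(2) = 2(2 + 7/5) = 34/5; numerator = 2(5/6) + 3(1) = 14/3; a_2 = (14/3)/(34/5) = 35/51
  n = 3: D(3) = 3(3 + 7/5) = 66/5; numerator = 2(35/51) + 3(5/6) = 395/102; a_3 = (395/102)/(66/5) = 1975/6732
  n = 4: D(4) = 4(4 + 7/5) = 108/5; numerator = 2(1975/6732) + 3(35/51) = 8905/3366; a_4 = (8905/3366)/(108/5) = 44525/363528

r = 8/5; a_0 = 1; a_1 = 5/6; a_2 = 35/51; a_3 = 1975/6732; a_4 = 44525/363528


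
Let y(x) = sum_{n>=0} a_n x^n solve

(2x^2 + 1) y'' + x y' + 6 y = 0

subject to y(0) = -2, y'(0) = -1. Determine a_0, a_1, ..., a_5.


Ansatz: y(x) = sum_{n>=0} a_n x^n, so y'(x) = sum_{n>=1} n a_n x^(n-1) and y''(x) = sum_{n>=2} n(n-1) a_n x^(n-2).
Substitute into P(x) y'' + Q(x) y' + R(x) y = 0 with P(x) = 2x^2 + 1, Q(x) = x, R(x) = 6, and match powers of x.
Initial conditions: a_0 = -2, a_1 = -1.
Setting the coefficient of each power of x to zero and solving order by order (substituting the coefficients already found):
  x^0: 2 a_2 + 6 a_0 = 0  ->  2 a_2 = -6 a_0 = 12  ->  a_2 = 6
  x^1: 6 a_3 + 7 a_1 = 0  ->  6 a_3 = -7 a_1 = 7  ->  a_3 = 7/6
  x^2: 12 a_4 + 12 a_2 = 0  ->  12 a_4 = -12 a_2 = -72  ->  a_4 = -6
  x^3: 20 a_5 + 21 a_3 = 0  ->  20 a_5 = -21 a_3 = -49/2  ->  a_5 = -49/40
Truncated series: y(x) = -2 - x + 6 x^2 + (7/6) x^3 - 6 x^4 - (49/40) x^5 + O(x^6).

a_0 = -2; a_1 = -1; a_2 = 6; a_3 = 7/6; a_4 = -6; a_5 = -49/40


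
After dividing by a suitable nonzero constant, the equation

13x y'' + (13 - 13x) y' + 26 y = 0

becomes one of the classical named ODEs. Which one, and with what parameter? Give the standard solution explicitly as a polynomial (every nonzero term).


All three coefficients share the factor 13; dividing through by 13 gives  x y'' + (1 - x) y' + 2 y = 0.
This matches the Laguerre equation x y'' + (1 - x) y' + n y = 0 with n = 2; the polynomial solution is L_2(x).
With y = sum_k a_k x^k, matching x^k gives (k+1)k a_{k+1} + (k+1) a_{k+1} - k a_k + n a_k = 0, i.e. (k+1)^2 a_{k+1} = (k - n) a_k = (k - 2) a_k. The right side vanishes at k = 2, so the series terminates at degree 2.
Standard normalization L_n(0) = 1 gives a_0 = 1. Work upward with a_{k+1} = (k - 2) a_k / (k+1)^2:
  a_1 = (0 - 2)(1) / 1^2 = -2/1 = -2
  a_2 = (1 - 2)(-2) / 2^2 = 2/4 = 1/2
Hence L_2(x) = x^2/2 - 2 x + 1.

L_2(x); series = x^2/2 - 2 x + 1


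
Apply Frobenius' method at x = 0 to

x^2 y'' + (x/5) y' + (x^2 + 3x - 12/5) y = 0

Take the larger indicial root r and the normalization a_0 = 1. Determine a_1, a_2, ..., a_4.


Write in Frobenius form y'' + (p(x)/x) y' + (q(x)/x^2) y = 0:
  p(x) = 1/5,  q(x) = x^2 + 3x - 12/5.
Indicial equation: r(r-1) + (1/5) r + (-12/5) = 0 -> roots r_1 = 2, r_2 = -6/5.
Take r = r_1 = 2. Let y(x) = x^r sum_{n>=0} a_n x^n with a_0 = 1.
Substitute y = x^r sum a_n x^n and match x^{r+n}. The recurrence is
  D(n) a_n + 3 a_{n-1} + 1 a_{n-2} = 0,  where D(n) = (r+n)(r+n-1) + (1/5)(r+n) + (-12/5).
  a_n = [-3 a_{n-1} - 1 a_{n-2}] / D(n).
Since the indicial polynomial factors as (r - r_1)(r - r_2), D(n) = (r_1 + n - r_1)(r_1 + n - r_2) = n(n + 16/5).
Evaluating step by step (a_0 = 1):
  n = 1: D(1) = 1(1 + 16/5) = 21/5; numerator = -3(1) = -3; a_1 = (-3)/(21/5) = -5/7
  n = 2: D(2) = 2(2 + 16/5) = 52/5; numerator = -3(-5/7) - 1(1) = 8/7; a_2 = (8/7)/(52/5) = 10/91
  n = 3: D(3) = 3(3 + 16/5) = 93/5; numerator = -3(10/91) - 1(-5/7) = 5/13; a_3 = (5/13)/(93/5) = 25/1209
  n = 4: D(4) = 4(4 + 16/5) = 144/5; numerator = -3(25/1209) - 1(10/91) = -485/2821; a_4 = (-485/2821)/(144/5) = -2425/406224

r = 2; a_0 = 1; a_1 = -5/7; a_2 = 10/91; a_3 = 25/1209; a_4 = -2425/406224


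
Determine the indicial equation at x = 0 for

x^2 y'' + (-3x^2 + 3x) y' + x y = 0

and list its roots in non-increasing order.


Divide by x^2 to reach normal form y'' + P_1(x) y' + P_2(x) y = 0 with P_1(x) = -3 + 3/x and P_2(x) = 1/x.
x = 0 is a singular point because the y'-coefficient -3 + 3/x has a pole at x = 0 and the y-coefficient 1/x has a pole at x = 0.
It is a regular singular point because x P_1(x) = p(x) = 3 - 3x and x^2 P_2(x) = q(x) = x are polynomials, hence analytic at x = 0.
p(0) = 3,  q(0) = 0.
Indicial equation: r(r-1) + p(0) r + q(0) = 0, i.e. r^2 + (p(0) - 1) r + q(0) = 0, i.e. r^2 + 2 r = 0.
Discriminant: (2)^2 - 4(0) = 4, so r = (-2 ± 2)/2.
Solving: r_1 = 0, r_2 = -2.

indicial: r^2 + 2 r = 0; roots r_1 = 0, r_2 = -2


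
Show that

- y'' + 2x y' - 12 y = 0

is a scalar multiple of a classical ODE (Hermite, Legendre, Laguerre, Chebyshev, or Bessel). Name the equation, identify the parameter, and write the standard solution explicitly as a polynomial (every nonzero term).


All three coefficients share the factor -1; dividing through by -1 gives  y'' - 2x y' + 12 y = 0.
This matches the Hermite equation y'' - 2x y' + 2n y = 0 with 2n = 12, so n = 6; the polynomial solution is H_6(x).
With y = sum_k a_k x^k, matching x^k gives (k+2)(k+1) a_{k+2} = 2(k - n) a_k = 2(k - 6) a_k. The right side vanishes at k = 6, so the series with the parity of 6 terminates at degree 6.
Standard normalization: leading coefficient of H_n is 2^n, so a_6 = 2^6 = 64. Work downward with a_k = (k+1)(k+2) a_{k+2} / (2(k - n)):
  a_4 = (5)(6)(64) / (2(4 - 6)) = 1920/(-4) = -480
  a_2 = (3)(4)(-480) / (2(2 - 6)) = -5760/(-8) = 720
  a_0 = (1)(2)(720) / (2(0 - 6)) = 1440/(-12) = -120
Hence H_6(x) = 64 x^6 - 480 x^4 + 720 x^2 - 120.

H_6(x); series = 64 x^6 - 480 x^4 + 720 x^2 - 120


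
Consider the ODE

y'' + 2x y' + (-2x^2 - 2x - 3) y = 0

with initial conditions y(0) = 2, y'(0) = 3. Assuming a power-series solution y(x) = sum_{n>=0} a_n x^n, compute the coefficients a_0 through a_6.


Ansatz: y(x) = sum_{n>=0} a_n x^n, so y'(x) = sum_{n>=1} n a_n x^(n-1) and y''(x) = sum_{n>=2} n(n-1) a_n x^(n-2).
Substitute into P(x) y'' + Q(x) y' + R(x) y = 0 with P(x) = 1, Q(x) = 2x, R(x) = -2x^2 - 2x - 3, and match powers of x.
Initial conditions: a_0 = 2, a_1 = 3.
Setting the coefficient of each power of x to zero and solving order by order (substituting the coefficients already found):
  x^0: 2 a_2 - 3 a_0 = 0  ->  2 a_2 = 3 a_0 = 6  ->  a_2 = 3
  x^1: 6 a_3 - a_1 - 2 a_0 = 0  ->  6 a_3 = a_1 + 2 a_0 = 7  ->  a_3 = 7/6
  x^2: 12 a_4 + a_2 - 2 a_1 - 2 a_0 = 0  ->  12 a_4 = -a_2 + 2 a_1 + 2 a_0 = 7  ->  a_4 = 7/12
  x^3: 20 a_5 + 3 a_3 - 2 a_2 - 2 a_1 = 0  ->  20 a_5 = -3 a_3 + 2 a_2 + 2 a_1 = 17/2  ->  a_5 = 17/40
  x^4: 30 a_6 + 5 a_4 - 2 a_3 - 2 a_2 = 0  ->  30 a_6 = -5 a_4 + 2 a_3 + 2 a_2 = 65/12  ->  a_6 = 13/72
Truncated series: y(x) = 2 + 3 x + 3 x^2 + (7/6) x^3 + (7/12) x^4 + (17/40) x^5 + (13/72) x^6 + O(x^7).

a_0 = 2; a_1 = 3; a_2 = 3; a_3 = 7/6; a_4 = 7/12; a_5 = 17/40; a_6 = 13/72


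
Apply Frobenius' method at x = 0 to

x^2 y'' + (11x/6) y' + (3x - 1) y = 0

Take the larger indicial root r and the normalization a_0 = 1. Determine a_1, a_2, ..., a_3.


Write in Frobenius form y'' + (p(x)/x) y' + (q(x)/x^2) y = 0:
  p(x) = 11/6,  q(x) = 3x - 1.
Indicial equation: r(r-1) + (11/6) r + (-1) = 0 -> roots r_1 = 2/3, r_2 = -3/2.
Take r = r_1 = 2/3. Let y(x) = x^r sum_{n>=0} a_n x^n with a_0 = 1.
Substitute y = x^r sum a_n x^n and match x^{r+n}. The recurrence is
  D(n) a_n + 3 a_{n-1} = 0,  where D(n) = (r+n)(r+n-1) + (11/6)(r+n) + (-1).
  a_n = -3 / D(n) * a_{n-1}.
Since the indicial polynomial factors as (r - r_1)(r - r_2), D(n) = (r_1 + n - r_1)(r_1 + n - r_2) = n(n + 13/6).
Evaluating step by step (a_0 = 1):
  n = 1: D(1) = 1(1 + 13/6) = 19/6; numerator = -3(1) = -3; a_1 = (-3)/(19/6) = -18/19
  n = 2: D(2) = 2(2 + 13/6) = 25/3; numerator = -3(-18/19) = 54/19; a_2 = (54/19)/(25/3) = 162/475
  n = 3: D(3) = 3(3 + 13/6) = 31/2; numerator = -3(162/475) = -486/475; a_3 = (-486/475)/(31/2) = -972/14725

r = 2/3; a_0 = 1; a_1 = -18/19; a_2 = 162/475; a_3 = -972/14725


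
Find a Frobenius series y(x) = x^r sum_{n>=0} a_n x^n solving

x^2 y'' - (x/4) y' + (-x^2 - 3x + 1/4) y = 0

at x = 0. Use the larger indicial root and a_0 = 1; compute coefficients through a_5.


Write in Frobenius form y'' + (p(x)/x) y' + (q(x)/x^2) y = 0:
  p(x) = -1/4,  q(x) = -x^2 - 3x + 1/4.
Indicial equation: r(r-1) + (-1/4) r + (1/4) = 0 -> roots r_1 = 1, r_2 = 1/4.
Take r = r_1 = 1. Let y(x) = x^r sum_{n>=0} a_n x^n with a_0 = 1.
Substitute y = x^r sum a_n x^n and match x^{r+n}. The recurrence is
  D(n) a_n - 3 a_{n-1} - 1 a_{n-2} = 0,  where D(n) = (r+n)(r+n-1) + (-1/4)(r+n) + (1/4).
  a_n = [3 a_{n-1} + 1 a_{n-2}] / D(n).
Since the indicial polynomial factors as (r - r_1)(r - r_2), D(n) = (r_1 + n - r_1)(r_1 + n - r_2) = n(n + 3/4).
Evaluating step by step (a_0 = 1):
  n = 1: D(1) = 1(1 + 3/4) = 7/4; numerator = 3(1) = 3; a_1 = (3)/(7/4) = 12/7
  n = 2: D(2) = 2(2 + 3/4) = 11/2; numerator = 3(12/7) + 1(1) = 43/7; a_2 = (43/7)/(11/2) = 86/77
  n = 3: D(3) = 3(3 + 3/4) = 45/4; numerator = 3(86/77) + 1(12/7) = 390/77; a_3 = (390/77)/(45/4) = 104/231
  n = 4: D(4) = 4(4 + 3/4) = 19; numerator = 3(104/231) + 1(86/77) = 190/77; a_4 = (190/77)/(19) = 10/77
  n = 5: D(5) = 5(5 + 3/4) = 115/4; numerator = 3(10/77) + 1(104/231) = 194/231; a_5 = (194/231)/(115/4) = 776/26565

r = 1; a_0 = 1; a_1 = 12/7; a_2 = 86/77; a_3 = 104/231; a_4 = 10/77; a_5 = 776/26565


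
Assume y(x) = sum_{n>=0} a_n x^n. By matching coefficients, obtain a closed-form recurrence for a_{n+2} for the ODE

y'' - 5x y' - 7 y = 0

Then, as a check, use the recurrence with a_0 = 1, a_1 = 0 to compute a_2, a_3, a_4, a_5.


Substitute y = sum_n a_n x^n.
y''(x) has coefficient (n+2)(n+1) a_{n+2} at x^n;
-5 x y'(x) has coefficient -5 n a_n at x^n (shift);
-7 y(x) has coefficient -7 a_n at x^n.
Matching x^n: (n+2)(n+1) a_{n+2} + (-5n - 7) a_n = 0.
Thus a_{n+2} = (5n + 7) / ((n+1)(n+2)) * a_n.

Check with a_0 = 1, a_1 = 0 (apply the recurrence for n = 0, 1, 2, 3): a_0 = 1, a_1 = 0, a_2 = 7/2, a_3 = 0, a_4 = 119/24, a_5 = 0.

a_(n+2) = (5n + 7) / ((n+1)(n+2)) * a_n; check: a_0 = 1, a_1 = 0, a_2 = 7/2, a_3 = 0, a_4 = 119/24, a_5 = 0


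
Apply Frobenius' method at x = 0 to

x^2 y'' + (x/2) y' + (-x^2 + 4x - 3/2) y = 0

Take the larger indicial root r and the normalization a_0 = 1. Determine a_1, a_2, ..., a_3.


Write in Frobenius form y'' + (p(x)/x) y' + (q(x)/x^2) y = 0:
  p(x) = 1/2,  q(x) = -x^2 + 4x - 3/2.
Indicial equation: r(r-1) + (1/2) r + (-3/2) = 0 -> roots r_1 = 3/2, r_2 = -1.
Take r = r_1 = 3/2. Let y(x) = x^r sum_{n>=0} a_n x^n with a_0 = 1.
Substitute y = x^r sum a_n x^n and match x^{r+n}. The recurrence is
  D(n) a_n + 4 a_{n-1} - 1 a_{n-2} = 0,  where D(n) = (r+n)(r+n-1) + (1/2)(r+n) + (-3/2).
  a_n = [-4 a_{n-1} + 1 a_{n-2}] / D(n).
Since the indicial polynomial factors as (r - r_1)(r - r_2), D(n) = (r_1 + n - r_1)(r_1 + n - r_2) = n(n + 5/2).
Evaluating step by step (a_0 = 1):
  n = 1: D(1) = 1(1 + 5/2) = 7/2; numerator = -4(1) = -4; a_1 = (-4)/(7/2) = -8/7
  n = 2: D(2) = 2(2 + 5/2) = 9; numerator = -4(-8/7) + 1(1) = 39/7; a_2 = (39/7)/(9) = 13/21
  n = 3: D(3) = 3(3 + 5/2) = 33/2; numerator = -4(13/21) + 1(-8/7) = -76/21; a_3 = (-76/21)/(33/2) = -152/693

r = 3/2; a_0 = 1; a_1 = -8/7; a_2 = 13/21; a_3 = -152/693


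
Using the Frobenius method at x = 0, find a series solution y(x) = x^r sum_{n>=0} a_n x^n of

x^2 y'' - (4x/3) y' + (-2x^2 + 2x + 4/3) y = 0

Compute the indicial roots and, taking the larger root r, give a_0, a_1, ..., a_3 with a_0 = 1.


Write in Frobenius form y'' + (p(x)/x) y' + (q(x)/x^2) y = 0:
  p(x) = -4/3,  q(x) = -2x^2 + 2x + 4/3.
Indicial equation: r(r-1) + (-4/3) r + (4/3) = 0 -> roots r_1 = 4/3, r_2 = 1.
Take r = r_1 = 4/3. Let y(x) = x^r sum_{n>=0} a_n x^n with a_0 = 1.
Substitute y = x^r sum a_n x^n and match x^{r+n}. The recurrence is
  D(n) a_n + 2 a_{n-1} - 2 a_{n-2} = 0,  where D(n) = (r+n)(r+n-1) + (-4/3)(r+n) + (4/3).
  a_n = [-2 a_{n-1} + 2 a_{n-2}] / D(n).
Since the indicial polynomial factors as (r - r_1)(r - r_2), D(n) = (r_1 + n - r_1)(r_1 + n - r_2) = n(n + 1/3).
Evaluating step by step (a_0 = 1):
  n = 1: D(1) = 1(1 + 1/3) = 4/3; numerator = -2(1) = -2; a_1 = (-2)/(4/3) = -3/2
  n = 2: D(2) = 2(2 + 1/3) = 14/3; numerator = -2(-3/2) + 2(1) = 5; a_2 = (5)/(14/3) = 15/14
  n = 3: D(3) = 3(3 + 1/3) = 10; numerator = -2(15/14) + 2(-3/2) = -36/7; a_3 = (-36/7)/(10) = -18/35

r = 4/3; a_0 = 1; a_1 = -3/2; a_2 = 15/14; a_3 = -18/35


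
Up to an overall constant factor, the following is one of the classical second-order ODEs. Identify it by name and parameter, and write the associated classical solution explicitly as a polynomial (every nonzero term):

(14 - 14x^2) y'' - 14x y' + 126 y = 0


All three coefficients share the factor 14; dividing through by 14 gives  (1 - x^2) y'' - x y' + 9 y = 0.
This matches the Chebyshev equation (1 - x^2) y'' - x y' + n^2 y = 0 (note the -x y' term, not -2x y') with n^2 = 9, so n = 3; the polynomial solution is T_3(x).
With y = sum_k a_k x^k, matching x^k gives (k+2)(k+1) a_{k+2} = (k^2 - n^2) a_k = (k - 3)(k + 3) a_k. The right side vanishes at k = 3, so the series with the parity of 3 terminates at degree 3.
Standard normalization: leading coefficient of T_n is 2^(n-1), so a_3 = 2^2 = 4. Work downward with a_k = (k+1)(k+2) a_{k+2} / ((k - 3)(k + 3)):
  a_1 = (2)(3)(4) / ((1 - 3)(1 + 3)) = 24/(-8) = -3
Hence T_3(x) = 4 x^3 - 3 x.

T_3(x); series = 4 x^3 - 3 x


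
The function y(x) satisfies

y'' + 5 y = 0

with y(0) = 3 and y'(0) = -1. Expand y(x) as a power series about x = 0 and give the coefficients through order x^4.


Ansatz: y(x) = sum_{n>=0} a_n x^n, so y'(x) = sum_{n>=1} n a_n x^(n-1) and y''(x) = sum_{n>=2} n(n-1) a_n x^(n-2).
Substitute into P(x) y'' + Q(x) y' + R(x) y = 0 with P(x) = 1, Q(x) = 0, R(x) = 5, and match powers of x.
Initial conditions: a_0 = 3, a_1 = -1.
Setting the coefficient of each power of x to zero and solving order by order (substituting the coefficients already found):
  x^0: 2 a_2 + 5 a_0 = 0  ->  2 a_2 = -5 a_0 = -15  ->  a_2 = -15/2
  x^1: 6 a_3 + 5 a_1 = 0  ->  6 a_3 = -5 a_1 = 5  ->  a_3 = 5/6
  x^2: 12 a_4 + 5 a_2 = 0  ->  12 a_4 = -5 a_2 = 75/2  ->  a_4 = 25/8
Truncated series: y(x) = 3 - x - (15/2) x^2 + (5/6) x^3 + (25/8) x^4 + O(x^5).

a_0 = 3; a_1 = -1; a_2 = -15/2; a_3 = 5/6; a_4 = 25/8
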